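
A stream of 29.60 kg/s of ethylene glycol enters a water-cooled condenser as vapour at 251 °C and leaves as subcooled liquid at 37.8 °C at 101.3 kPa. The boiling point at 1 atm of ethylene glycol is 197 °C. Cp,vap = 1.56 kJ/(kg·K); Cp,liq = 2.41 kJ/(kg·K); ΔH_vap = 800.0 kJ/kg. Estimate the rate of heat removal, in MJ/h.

Q_c = 135000 MJ/h

vapour 251→197 °C: -84.24 kJ/kg
condensation at 197 °C: -800 kJ/kg
liquid 197→37.8 °C: -383.67 kJ/kg
Δh = -84.24 + -800 + -383.67 = -1267.9 kJ/kg
Q = ṁ·Δh = 29.60 kg/s × -1267.9 kJ/kg = -37530 kJ/s
|Q| = 37530 kW = 135110 MJ/h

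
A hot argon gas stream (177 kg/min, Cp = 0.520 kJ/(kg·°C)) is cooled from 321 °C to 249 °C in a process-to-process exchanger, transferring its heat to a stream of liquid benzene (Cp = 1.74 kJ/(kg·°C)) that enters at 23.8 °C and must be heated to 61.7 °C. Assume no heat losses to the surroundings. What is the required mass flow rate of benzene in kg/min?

ṁ_c = 100 kg/min

Heat released by hot stream: Q = 177 × 0.520 × (321 − 249) = 6626.9 kJ/min
Energy balance on cold side (adiabatic exchanger): Q = ṁ_c·Cp_c·(T_c,out − T_c,in)
ṁ_c = 6626.9 / [1.74 × (61.7 − 23.8)] = 100.49 kg/min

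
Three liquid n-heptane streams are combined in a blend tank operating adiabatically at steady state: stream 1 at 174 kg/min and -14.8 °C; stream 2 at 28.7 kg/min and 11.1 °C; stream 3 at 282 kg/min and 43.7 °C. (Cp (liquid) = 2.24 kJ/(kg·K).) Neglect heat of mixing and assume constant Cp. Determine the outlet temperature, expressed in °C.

T_out = 20.8 °C

No heat crosses the boundary, so H_out = H_in.
T_out = Σ ṁᵢCp,ᵢTᵢ / Σ ṁᵢCp,ᵢ
      = 22550 / 1085.7 = 20.769 °C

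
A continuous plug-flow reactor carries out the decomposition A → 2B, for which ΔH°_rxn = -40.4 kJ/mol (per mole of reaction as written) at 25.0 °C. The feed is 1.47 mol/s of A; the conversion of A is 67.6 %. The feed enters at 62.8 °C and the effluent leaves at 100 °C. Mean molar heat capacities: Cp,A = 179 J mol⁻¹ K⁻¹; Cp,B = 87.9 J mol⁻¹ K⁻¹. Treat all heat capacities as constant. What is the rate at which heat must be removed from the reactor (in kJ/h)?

Q_out = 110000 kJ/h

Extent of reaction ξ = 0.676 × 1.47 = 0.99372 mol/s
Reaction term: ξ·ΔH°_rxn = 0.99372 × -40.4 = -40.146 kJ/s
Sensible, feed 62.8→25 °C: -9.9463 kJ/s
Outlet flows (mol/s): A 0.47628, B 1.9874
Sensible, products 25→100 °C: 19.496 kJ/s
Q = ΔH = -30.596 kJ/s = -30.596 kW
Heat removed = 110150 kJ/h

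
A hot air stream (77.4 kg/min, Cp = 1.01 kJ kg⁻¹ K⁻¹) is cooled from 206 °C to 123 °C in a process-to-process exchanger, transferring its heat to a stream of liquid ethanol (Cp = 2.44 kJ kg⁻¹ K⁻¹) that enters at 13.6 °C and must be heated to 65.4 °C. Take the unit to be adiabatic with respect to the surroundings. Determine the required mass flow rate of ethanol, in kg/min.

ṁ_c = 51.3 kg/min

Heat released by hot stream: Q = 77.4 × 1.01 × (206 − 123) = 6488.4 kJ/min
Energy balance on cold side (adiabatic exchanger): Q = ṁ_c·Cp_c·(T_c,out − T_c,in)
ṁ_c = 6488.4 / [2.44 × (65.4 − 13.6)] = 51.336 kg/min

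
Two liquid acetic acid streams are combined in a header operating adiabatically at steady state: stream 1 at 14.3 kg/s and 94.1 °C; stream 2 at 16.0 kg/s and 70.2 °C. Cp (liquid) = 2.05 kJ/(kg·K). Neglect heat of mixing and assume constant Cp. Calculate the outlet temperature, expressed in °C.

Energy balance with Q = 0: Σ ṁᵢCp,ᵢ(T_out − Tᵢ) = 0
Σ ṁᵢCp,ᵢTᵢ = 14.3×2.05×94.1 + 16.0×2.05×70.2 = 5061.1
Σ ṁᵢCp,ᵢ = 14.3×2.05 + 16.0×2.05 = 62.115
T_out = 5061.1 / 62.115 = 81.48 °C

T_out = 81.5 °C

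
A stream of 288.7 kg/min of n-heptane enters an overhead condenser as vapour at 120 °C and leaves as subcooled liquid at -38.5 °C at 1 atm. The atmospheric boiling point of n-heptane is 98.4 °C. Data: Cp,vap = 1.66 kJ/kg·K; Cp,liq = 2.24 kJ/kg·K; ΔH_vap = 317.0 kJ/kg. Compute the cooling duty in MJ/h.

Q_c = 11400 MJ/h

vapour 120→98.4 °C: -35.856 kJ/kg
condensation at 98.4 °C: -317 kJ/kg
liquid 98.4→-38.5 °C: -306.66 kJ/kg
Δh = -35.856 + -317 + -306.66 = -659.51 kJ/kg
Q = ṁ·Δh = 288.7 kg/min × -659.51 kJ/kg = -190400 kJ/min
|Q| = 3173.4 kW = 11424 MJ/h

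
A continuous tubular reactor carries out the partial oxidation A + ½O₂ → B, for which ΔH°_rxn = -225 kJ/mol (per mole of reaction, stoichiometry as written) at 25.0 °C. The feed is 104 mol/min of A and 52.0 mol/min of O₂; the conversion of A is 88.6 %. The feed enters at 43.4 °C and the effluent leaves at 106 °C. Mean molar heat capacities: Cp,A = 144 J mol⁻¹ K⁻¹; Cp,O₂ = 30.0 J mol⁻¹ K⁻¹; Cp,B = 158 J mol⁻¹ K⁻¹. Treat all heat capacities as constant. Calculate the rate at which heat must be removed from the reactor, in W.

Q_out = 328000 W

Extent of reaction ξ = 0.886 × 104 = 92.144 mol/min
Reaction term: ξ·ΔH°_rxn = 92.144 × -225 = -20732 kJ/min
Sensible, feed 43.4→25 °C: -304.26 kJ/min
Outlet flows (mol/min): A 11.856, O₂ 5.928, B 92.144
Sensible, products 25→106 °C: 1332 kJ/min
Q = ΔH = -19705 kJ/min = -328.41 kW
Heat removed = 328410 W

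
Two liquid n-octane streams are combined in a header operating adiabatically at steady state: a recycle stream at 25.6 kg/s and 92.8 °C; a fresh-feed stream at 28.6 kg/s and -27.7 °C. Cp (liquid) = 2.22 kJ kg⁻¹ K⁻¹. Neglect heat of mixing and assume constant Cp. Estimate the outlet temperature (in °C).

Adiabatic, steady state ⇒ Σ ṁᵢCp,ᵢ(T_out − Tᵢ) = 0
Σ ṁᵢCp,ᵢTᵢ = 25.6×2.22×92.8 + 28.6×2.22×-27.7 = 3515.3
Σ ṁᵢCp,ᵢ = 25.6×2.22 + 28.6×2.22 = 120.32
T_out = 3515.3 / 120.32 = 29.215 °C

T_out = 29.2 °C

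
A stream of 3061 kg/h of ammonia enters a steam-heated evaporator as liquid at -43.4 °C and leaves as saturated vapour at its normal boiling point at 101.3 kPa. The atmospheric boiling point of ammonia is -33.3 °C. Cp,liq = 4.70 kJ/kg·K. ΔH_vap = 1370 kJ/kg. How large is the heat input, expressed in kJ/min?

Q = 72300 kJ/min

liquid -43.4→-33.3 °C: 47.47 kJ/kg
vaporisation at -33.3 °C: 1370 kJ/kg
Δh = 47.47 + 1370 = 1417.5 kJ/kg
Q = ṁ·Δh = 3061 kg/h × 1417.5 kJ/kg = 4.3389e+06 kJ/h
|Q| = 1205.2 kW = 72315 kJ/min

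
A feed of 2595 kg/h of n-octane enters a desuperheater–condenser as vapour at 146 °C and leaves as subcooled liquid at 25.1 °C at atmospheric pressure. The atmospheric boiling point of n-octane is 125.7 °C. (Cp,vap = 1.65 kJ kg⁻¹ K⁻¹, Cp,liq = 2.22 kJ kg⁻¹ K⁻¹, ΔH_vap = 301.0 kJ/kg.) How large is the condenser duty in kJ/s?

vapour 146→125.7 °C: -33.495 kJ/kg
condensation at 125.7 °C: -301 kJ/kg
liquid 125.7→25.1 °C: -223.33 kJ/kg
Δh = -33.495 + -301 + -223.33 = -557.83 kJ/kg
Q = ṁ·Δh = 2595 kg/h × -557.83 kJ/kg = -1.4476e+06 kJ/h
|Q| = 402.1 kW

Q_c = 402 kJ/s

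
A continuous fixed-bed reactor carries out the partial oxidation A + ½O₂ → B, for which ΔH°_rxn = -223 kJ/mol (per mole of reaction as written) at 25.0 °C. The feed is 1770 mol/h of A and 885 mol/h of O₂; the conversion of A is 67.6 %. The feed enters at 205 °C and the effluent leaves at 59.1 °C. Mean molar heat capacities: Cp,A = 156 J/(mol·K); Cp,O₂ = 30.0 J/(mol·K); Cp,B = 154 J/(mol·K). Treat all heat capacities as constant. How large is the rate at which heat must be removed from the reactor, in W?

Extent of reaction ξ = 0.676 × 1770 = 1196.5 mol/h
Reaction term: ξ·ΔH°_rxn = 1196.5 × -223 = -266820 kJ/h
Sensible, feed 205→25 °C: -54481 kJ/h
Outlet flows (mol/h): A 573.48, O₂ 286.74, B 1196.5
Sensible, products 25→59.1 °C: 9627.4 kJ/h
Q = ΔH = -311680 kJ/h = -86.577 kW
Heat removed = 86577 W

Q_out = 86600 W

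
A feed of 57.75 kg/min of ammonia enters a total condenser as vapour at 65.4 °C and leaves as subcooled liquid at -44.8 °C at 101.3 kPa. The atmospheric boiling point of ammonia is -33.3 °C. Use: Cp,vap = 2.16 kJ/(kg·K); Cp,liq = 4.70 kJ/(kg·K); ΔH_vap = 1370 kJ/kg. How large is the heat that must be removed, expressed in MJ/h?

vapour 65.4→-33.3 °C: -213.19 kJ/kg
condensation at -33.3 °C: -1370 kJ/kg
liquid -33.3→-44.8 °C: -54.05 kJ/kg
Δh = -213.19 + -1370 + -54.05 = -1637.2 kJ/kg
Q = ṁ·Δh = 57.75 kg/min × -1637.2 kJ/kg = -94551 kJ/min
|Q| = 1575.8 kW = 5673 MJ/h

Q_c = 5670 MJ/h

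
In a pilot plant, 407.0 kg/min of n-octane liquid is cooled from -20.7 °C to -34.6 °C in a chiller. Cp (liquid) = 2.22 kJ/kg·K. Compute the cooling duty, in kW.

Q_c = 209 kW

Q = ṁ·Cp·ΔT = 407.0 × 2.22 × (-34.6 − -20.7) = -12559 kJ/min
Converting: 12559 / 60 s = 209.32 kW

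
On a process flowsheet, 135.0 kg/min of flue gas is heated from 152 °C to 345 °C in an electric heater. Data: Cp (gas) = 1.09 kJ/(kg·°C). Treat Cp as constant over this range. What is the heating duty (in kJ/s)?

Q = 473 kJ/s

Q = ṁ·Cp·ΔT = 135.0 × 1.09 × (345 − 152) = 28400 kJ/min
Converting: 28400 / 60 s = 473.33 kW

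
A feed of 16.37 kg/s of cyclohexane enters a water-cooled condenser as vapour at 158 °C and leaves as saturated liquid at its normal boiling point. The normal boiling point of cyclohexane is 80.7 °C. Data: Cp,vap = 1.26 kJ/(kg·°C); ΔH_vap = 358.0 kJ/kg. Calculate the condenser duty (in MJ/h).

vapour 158→80.7 °C: -97.398 kJ/kg
condensation at 80.7 °C: -358 kJ/kg
Δh = -97.398 + -358 = -455.4 kJ/kg
Q = ṁ·Δh = 16.37 kg/s × -455.4 kJ/kg = -7454.9 kJ/s
|Q| = 7454.9 kW = 26838 MJ/h

Q_c = 26800 MJ/h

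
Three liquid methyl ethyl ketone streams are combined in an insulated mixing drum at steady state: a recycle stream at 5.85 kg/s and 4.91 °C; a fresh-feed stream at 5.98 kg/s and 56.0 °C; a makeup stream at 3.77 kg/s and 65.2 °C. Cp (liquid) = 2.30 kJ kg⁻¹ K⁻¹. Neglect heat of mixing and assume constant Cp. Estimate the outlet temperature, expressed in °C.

T_out = 39.1 °C

No heat crosses the boundary, so H_out = H_in.
Σ ṁᵢCp,ᵢTᵢ = 5.85×2.30×4.91 + 5.98×2.30×56.0 + 3.77×2.30×65.2 = 1401.6
Σ ṁᵢCp,ᵢ = 5.85×2.30 + 5.98×2.30 + 3.77×2.30 = 35.88
T_out = 1401.6 / 35.88 = 39.065 °C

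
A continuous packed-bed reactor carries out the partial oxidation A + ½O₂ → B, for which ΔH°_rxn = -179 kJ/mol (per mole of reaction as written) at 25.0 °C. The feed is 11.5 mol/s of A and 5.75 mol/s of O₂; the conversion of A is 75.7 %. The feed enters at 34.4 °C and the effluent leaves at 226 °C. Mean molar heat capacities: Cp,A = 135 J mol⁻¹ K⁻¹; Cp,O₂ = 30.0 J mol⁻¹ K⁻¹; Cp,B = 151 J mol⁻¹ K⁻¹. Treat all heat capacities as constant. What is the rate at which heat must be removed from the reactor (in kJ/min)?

Q_out = 73600 kJ/min

Extent of reaction ξ = 0.757 × 11.5 = 8.7055 mol/s
Reaction term: ξ·ΔH°_rxn = 8.7055 × -179 = -1558.3 kJ/s
Sensible, feed 34.4→25 °C: -16.215 kJ/s
Outlet flows (mol/s): A 2.7945, O₂ 1.3972, B 8.7055
Sensible, products 25→226 °C: 348.47 kJ/s
Q = ΔH = -1226 kJ/s = -1226 kW
Heat removed = 73561 kJ/min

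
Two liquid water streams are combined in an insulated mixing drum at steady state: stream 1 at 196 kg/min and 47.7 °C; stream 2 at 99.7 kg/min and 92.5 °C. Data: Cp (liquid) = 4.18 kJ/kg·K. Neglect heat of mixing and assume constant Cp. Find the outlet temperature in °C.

No heat crosses the boundary, so H_out = H_in.
T_out = Σ ṁᵢCp,ᵢTᵢ / Σ ṁᵢCp,ᵢ
      = 77629 / 1236 = 62.805 °C

T_out = 62.8 °C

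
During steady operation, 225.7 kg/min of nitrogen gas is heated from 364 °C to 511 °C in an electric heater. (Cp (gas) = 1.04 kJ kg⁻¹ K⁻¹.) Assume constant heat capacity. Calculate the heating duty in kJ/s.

Q = ṁ·Cp·ΔT = 225.7 × 1.04 × (511 − 364) = 34505 kJ/min
Converting: 34505 / 60 s = 575.08 kW

Q = 575 kJ/s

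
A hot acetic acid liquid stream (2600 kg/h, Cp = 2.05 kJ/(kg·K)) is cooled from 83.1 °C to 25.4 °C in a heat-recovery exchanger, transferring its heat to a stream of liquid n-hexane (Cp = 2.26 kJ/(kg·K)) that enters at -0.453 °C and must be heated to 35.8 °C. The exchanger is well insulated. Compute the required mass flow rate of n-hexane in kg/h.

Heat released by hot stream: Q = 2600 × 2.05 × (83.1 − 25.4) = 307540 kJ/h
Energy balance on cold side (adiabatic exchanger): Q = ṁ_c·Cp_c·(T_c,out − T_c,in)
ṁ_c = 307540 / [2.26 × (35.8 − -0.453)] = 3753.6 kg/h

ṁ_c = 3750 kg/h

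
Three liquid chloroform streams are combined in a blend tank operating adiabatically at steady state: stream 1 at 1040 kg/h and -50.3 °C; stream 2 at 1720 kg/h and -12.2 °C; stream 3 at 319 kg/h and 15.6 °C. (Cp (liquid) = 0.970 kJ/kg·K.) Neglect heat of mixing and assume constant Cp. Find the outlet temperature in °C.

T_out = -22.2 °C

Energy balance with Q = 0: Σ ṁᵢCp,ᵢ(T_out − Tᵢ) = 0
T_out = Σ ṁᵢCp,ᵢTᵢ / Σ ṁᵢCp,ᵢ
      = -66270 / 2986.6 = -22.189 °C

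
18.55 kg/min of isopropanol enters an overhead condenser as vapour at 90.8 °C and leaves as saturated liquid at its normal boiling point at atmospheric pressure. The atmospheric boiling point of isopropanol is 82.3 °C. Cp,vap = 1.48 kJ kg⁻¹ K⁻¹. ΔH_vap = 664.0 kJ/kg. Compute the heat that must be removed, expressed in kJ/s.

Q_c = 209 kJ/s

vapour 90.8→82.3 °C: -12.58 kJ/kg
condensation at 82.3 °C: -664 kJ/kg
Δh = -12.58 + -664 = -676.58 kJ/kg
Q = ṁ·Δh = 18.55 kg/min × -676.58 kJ/kg = -12551 kJ/min
|Q| = 209.18 kW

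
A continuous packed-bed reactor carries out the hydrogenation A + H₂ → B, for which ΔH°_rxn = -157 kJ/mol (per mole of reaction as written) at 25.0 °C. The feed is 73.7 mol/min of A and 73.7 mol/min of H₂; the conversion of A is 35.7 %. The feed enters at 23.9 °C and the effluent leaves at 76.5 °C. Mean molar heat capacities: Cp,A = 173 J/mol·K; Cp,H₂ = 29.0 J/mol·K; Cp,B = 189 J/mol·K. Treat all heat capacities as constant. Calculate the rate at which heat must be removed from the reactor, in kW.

Extent of reaction ξ = 0.357 × 73.7 = 26.311 mol/min
Reaction term: ξ·ΔH°_rxn = 26.311 × -157 = -4130.8 kJ/min
Sensible, feed 23.9→25 °C: 16.376 kJ/min
Outlet flows (mol/min): A 47.389, H₂ 47.389, B 26.311
Sensible, products 25→76.5 °C: 749.09 kJ/min
Q = ΔH = -3365.3 kJ/min = -56.089 kW
Heat removed = 56.089 kW

Q_out = 56.1 kW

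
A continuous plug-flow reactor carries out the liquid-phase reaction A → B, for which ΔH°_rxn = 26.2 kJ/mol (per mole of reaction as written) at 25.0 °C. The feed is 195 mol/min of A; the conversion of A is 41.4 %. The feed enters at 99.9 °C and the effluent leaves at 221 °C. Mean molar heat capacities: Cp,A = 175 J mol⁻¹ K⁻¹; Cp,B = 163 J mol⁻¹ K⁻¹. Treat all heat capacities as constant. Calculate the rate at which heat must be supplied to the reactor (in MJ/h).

Q_in = 363 MJ/h

Extent of reaction ξ = 0.414 × 195 = 80.73 mol/min
Reaction term: ξ·ΔH°_rxn = 80.73 × 26.2 = 2115.1 kJ/min
Sensible, feed 99.9→25 °C: -2556 kJ/min
Outlet flows (mol/min): A 114.27, B 80.73
Sensible, products 25→221 °C: 6498.6 kJ/min
Q = ΔH = 6057.8 kJ/min = 100.96 kW
Heat supplied = 363.47 MJ/h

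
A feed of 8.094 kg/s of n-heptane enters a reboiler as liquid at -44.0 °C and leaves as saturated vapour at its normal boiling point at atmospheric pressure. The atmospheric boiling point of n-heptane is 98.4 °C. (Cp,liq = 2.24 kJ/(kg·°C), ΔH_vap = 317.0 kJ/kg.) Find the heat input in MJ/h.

Q = 18500 MJ/h

liquid -44.0→98.4 °C: 318.98 kJ/kg
vaporisation at 98.4 °C: 317 kJ/kg
Δh = 318.98 + 317 = 635.98 kJ/kg
Q = ṁ·Δh = 8.094 kg/s × 635.98 kJ/kg = 5147.6 kJ/s
|Q| = 5147.6 kW = 18531 MJ/h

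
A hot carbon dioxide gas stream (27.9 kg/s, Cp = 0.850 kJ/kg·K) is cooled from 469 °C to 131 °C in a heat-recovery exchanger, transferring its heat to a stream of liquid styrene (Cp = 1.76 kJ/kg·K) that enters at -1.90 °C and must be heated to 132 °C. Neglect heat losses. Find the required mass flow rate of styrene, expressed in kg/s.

Heat released by hot stream: Q = 27.9 × 0.850 × (469 − 131) = 8015.7 kJ/s
Energy balance on cold side (adiabatic exchanger): Q = ṁ_c·Cp_c·(T_c,out − T_c,in)
ṁ_c = 8015.7 / [1.76 × (132 − -1.90)] = 34.013 kg/s

ṁ_c = 34.0 kg/s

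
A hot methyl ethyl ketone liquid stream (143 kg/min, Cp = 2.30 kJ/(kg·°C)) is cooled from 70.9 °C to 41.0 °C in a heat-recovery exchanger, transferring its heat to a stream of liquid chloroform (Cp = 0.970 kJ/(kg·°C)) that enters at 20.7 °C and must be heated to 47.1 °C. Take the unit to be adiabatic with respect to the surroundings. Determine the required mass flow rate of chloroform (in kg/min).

ṁ_c = 384 kg/min

Heat released by hot stream: Q = 143 × 2.30 × (70.9 − 41.0) = 9834.1 kJ/min
Energy balance on cold side (adiabatic exchanger): Q = ṁ_c·Cp_c·(T_c,out − T_c,in)
ṁ_c = 9834.1 / [0.970 × (47.1 − 20.7)] = 384.02 kg/min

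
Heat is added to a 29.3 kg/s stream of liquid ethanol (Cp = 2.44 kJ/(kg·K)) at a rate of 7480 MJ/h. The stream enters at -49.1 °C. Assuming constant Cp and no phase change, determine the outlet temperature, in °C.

T_out = -20.0 °C

Q = 7480 MJ/h = 2077.8 kJ/s
ΔT = Q/(ṁ·Cp) = 2077.8/(29.3×2.44) = 29.063 K
T_out = -49.1 + 29.063 = -20.037 °C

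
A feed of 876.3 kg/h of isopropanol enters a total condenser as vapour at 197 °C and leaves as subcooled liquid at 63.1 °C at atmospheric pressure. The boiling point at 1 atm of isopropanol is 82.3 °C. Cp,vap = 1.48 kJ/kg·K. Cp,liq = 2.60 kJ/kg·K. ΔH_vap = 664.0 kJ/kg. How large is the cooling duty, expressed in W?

Q_c = 215000 W

vapour 197→82.3 °C: -169.76 kJ/kg
condensation at 82.3 °C: -664 kJ/kg
liquid 82.3→63.1 °C: -49.92 kJ/kg
Δh = -169.76 + -664 + -49.92 = -883.68 kJ/kg
Q = ṁ·Δh = 876.3 kg/h × -883.68 kJ/kg = -774370 kJ/h
|Q| = 215.1 kW = 215100 W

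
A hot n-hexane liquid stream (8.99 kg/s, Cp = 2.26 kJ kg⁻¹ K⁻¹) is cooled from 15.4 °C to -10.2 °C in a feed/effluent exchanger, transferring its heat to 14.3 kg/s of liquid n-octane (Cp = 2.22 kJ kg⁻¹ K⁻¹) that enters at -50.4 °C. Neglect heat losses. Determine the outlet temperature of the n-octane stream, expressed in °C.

Heat released by hot stream: Q = 8.99 × 2.26 × (15.4 − -10.2) = 520.13 kJ/s
Energy balance on cold side (adiabatic exchanger): Q = ṁ_c·Cp_c·(T_c,out − T_c,in)
T_c,out = -50.4 + 520.13/(14.3 × 2.22) = -34.016 °C

T_c,out = -34.0 °C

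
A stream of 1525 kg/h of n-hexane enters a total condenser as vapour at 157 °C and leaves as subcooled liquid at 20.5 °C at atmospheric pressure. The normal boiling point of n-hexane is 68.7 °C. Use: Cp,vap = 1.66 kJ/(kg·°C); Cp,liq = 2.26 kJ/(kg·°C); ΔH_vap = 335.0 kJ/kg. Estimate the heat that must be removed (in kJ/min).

Q_c = 15000 kJ/min

vapour 157→68.7 °C: -146.58 kJ/kg
condensation at 68.7 °C: -335 kJ/kg
liquid 68.7→20.5 °C: -108.93 kJ/kg
Δh = -146.58 + -335 + -108.93 = -590.51 kJ/kg
Q = ṁ·Δh = 1525 kg/h × -590.51 kJ/kg = -900530 kJ/h
|Q| = 250.15 kW = 15009 kJ/min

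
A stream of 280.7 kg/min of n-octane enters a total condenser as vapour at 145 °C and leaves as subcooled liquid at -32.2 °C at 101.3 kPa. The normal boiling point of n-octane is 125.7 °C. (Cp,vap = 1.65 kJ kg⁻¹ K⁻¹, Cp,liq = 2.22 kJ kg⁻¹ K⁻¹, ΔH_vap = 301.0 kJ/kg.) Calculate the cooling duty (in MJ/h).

vapour 145→125.7 °C: -31.845 kJ/kg
condensation at 125.7 °C: -301 kJ/kg
liquid 125.7→-32.2 °C: -350.54 kJ/kg
Δh = -31.845 + -301 + -350.54 = -683.38 kJ/kg
Q = ṁ·Δh = 280.7 kg/min × -683.38 kJ/kg = -191830 kJ/min
|Q| = 3197.1 kW = 11510 MJ/h

Q_c = 11500 MJ/h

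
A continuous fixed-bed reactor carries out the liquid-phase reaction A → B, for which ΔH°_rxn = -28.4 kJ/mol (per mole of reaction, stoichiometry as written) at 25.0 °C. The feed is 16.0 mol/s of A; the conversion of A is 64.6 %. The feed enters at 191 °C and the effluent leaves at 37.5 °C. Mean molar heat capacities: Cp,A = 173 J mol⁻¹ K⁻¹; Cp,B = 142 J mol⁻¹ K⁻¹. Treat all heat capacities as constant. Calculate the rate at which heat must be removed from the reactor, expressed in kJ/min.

Extent of reaction ξ = 0.646 × 16.0 = 10.336 mol/s
Reaction term: ξ·ΔH°_rxn = 10.336 × -28.4 = -293.54 kJ/s
Sensible, feed 191→25 °C: -459.49 kJ/s
Outlet flows (mol/s): A 5.664, B 10.336
Sensible, products 25→37.5 °C: 30.595 kJ/s
Q = ΔH = -722.44 kJ/s = -722.44 kW
Heat removed = 43346 kJ/min

Q_out = 43300 kJ/min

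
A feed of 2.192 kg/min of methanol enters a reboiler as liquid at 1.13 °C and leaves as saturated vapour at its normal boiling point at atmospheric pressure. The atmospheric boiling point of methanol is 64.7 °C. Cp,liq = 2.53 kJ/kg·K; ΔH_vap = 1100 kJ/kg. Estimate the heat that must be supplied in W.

liquid 1.13→64.7 °C: 160.83 kJ/kg
vaporisation at 64.7 °C: 1100 kJ/kg
Δh = 160.83 + 1100 = 1260.8 kJ/kg
Q = ṁ·Δh = 2.192 kg/min × 1260.8 kJ/kg = 2763.7 kJ/min
|Q| = 46.062 kW = 46062 W

Q = 46100 W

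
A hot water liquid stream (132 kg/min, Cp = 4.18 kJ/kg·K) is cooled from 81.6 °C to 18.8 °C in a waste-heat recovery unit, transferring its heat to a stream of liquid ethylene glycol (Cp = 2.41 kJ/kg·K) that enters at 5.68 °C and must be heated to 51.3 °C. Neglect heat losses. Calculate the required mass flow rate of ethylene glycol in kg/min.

ṁ_c = 315 kg/min

Heat released by hot stream: Q = 132 × 4.18 × (81.6 − 18.8) = 34651 kJ/min
Energy balance on cold side (adiabatic exchanger): Q = ṁ_c·Cp_c·(T_c,out − T_c,in)
ṁ_c = 34651 / [2.41 × (51.3 − 5.68)] = 315.16 kg/min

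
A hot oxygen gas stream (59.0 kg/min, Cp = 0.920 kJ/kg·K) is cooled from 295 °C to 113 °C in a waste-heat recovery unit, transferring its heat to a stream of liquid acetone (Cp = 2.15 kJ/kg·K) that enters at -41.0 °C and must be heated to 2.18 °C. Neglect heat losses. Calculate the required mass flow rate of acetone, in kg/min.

ṁ_c = 106 kg/min

Heat released by hot stream: Q = 59.0 × 0.920 × (295 − 113) = 9879 kJ/min
Energy balance on cold side (adiabatic exchanger): Q = ṁ_c·Cp_c·(T_c,out − T_c,in)
ṁ_c = 9879 / [2.15 × (2.18 − -41.0)] = 106.41 kg/min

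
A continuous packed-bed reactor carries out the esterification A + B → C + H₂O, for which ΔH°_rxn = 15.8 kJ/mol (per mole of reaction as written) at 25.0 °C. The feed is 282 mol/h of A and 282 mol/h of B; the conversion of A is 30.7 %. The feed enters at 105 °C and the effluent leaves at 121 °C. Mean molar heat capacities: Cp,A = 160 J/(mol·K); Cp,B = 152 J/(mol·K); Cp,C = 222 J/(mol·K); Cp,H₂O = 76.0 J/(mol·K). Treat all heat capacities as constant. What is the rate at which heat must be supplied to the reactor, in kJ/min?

Extent of reaction ξ = 0.307 × 282 = 86.574 mol/h
Reaction term: ξ·ΔH°_rxn = 86.574 × 15.8 = 1367.9 kJ/h
Sensible, feed 105→25 °C: -7038.7 kJ/h
Outlet flows (mol/h): A 195.43, B 195.43, C 86.574, H₂O 86.574
Sensible, products 25→121 °C: 8330.1 kJ/h
Q = ΔH = 2659.3 kJ/h = 0.73868 kW
Heat supplied = 44.321 kJ/min

Q_in = 44.3 kJ/min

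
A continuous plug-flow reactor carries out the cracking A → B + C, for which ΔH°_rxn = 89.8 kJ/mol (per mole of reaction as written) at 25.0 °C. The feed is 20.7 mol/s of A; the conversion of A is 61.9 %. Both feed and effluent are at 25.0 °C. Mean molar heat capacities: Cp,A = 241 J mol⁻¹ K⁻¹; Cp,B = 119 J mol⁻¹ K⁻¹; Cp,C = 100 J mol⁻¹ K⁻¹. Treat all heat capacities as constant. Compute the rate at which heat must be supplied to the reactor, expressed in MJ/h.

Extent of reaction ξ = 0.619 × 20.7 = 12.813 mol/s
Reaction term: ξ·ΔH°_rxn = 12.813 × 89.8 = 1150.6 kJ/s
Q = ΔH = 1150.6 kJ/s = 1150.6 kW
Heat supplied = 4142.3 MJ/h

Q_in = 4140 MJ/h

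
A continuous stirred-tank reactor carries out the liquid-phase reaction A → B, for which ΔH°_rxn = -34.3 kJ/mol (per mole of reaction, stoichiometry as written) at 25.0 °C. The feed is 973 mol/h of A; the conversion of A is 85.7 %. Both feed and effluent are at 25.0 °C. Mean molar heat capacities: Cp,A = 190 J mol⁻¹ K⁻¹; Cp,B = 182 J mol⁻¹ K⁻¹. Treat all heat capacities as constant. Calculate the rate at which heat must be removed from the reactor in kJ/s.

Q_out = 7.94 kJ/s

Extent of reaction ξ = 0.857 × 973 = 833.86 mol/h
Reaction term: ξ·ΔH°_rxn = 833.86 × -34.3 = -28601 kJ/h
Q = ΔH = -28601 kJ/h = -7.9448 kW
Heat removed = 7.9448 kJ/s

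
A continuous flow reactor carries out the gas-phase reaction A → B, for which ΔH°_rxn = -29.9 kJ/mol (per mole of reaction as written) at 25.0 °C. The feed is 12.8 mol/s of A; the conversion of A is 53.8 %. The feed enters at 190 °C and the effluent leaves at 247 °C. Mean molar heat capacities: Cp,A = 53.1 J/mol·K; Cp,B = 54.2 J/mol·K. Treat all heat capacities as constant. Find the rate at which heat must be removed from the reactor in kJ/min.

Q_out = 9930 kJ/min

Extent of reaction ξ = 0.538 × 12.8 = 6.8864 mol/s
Reaction term: ξ·ΔH°_rxn = 6.8864 × -29.9 = -205.9 kJ/s
Sensible, feed 190→25 °C: -112.15 kJ/s
Outlet flows (mol/s): A 5.9136, B 6.8864
Sensible, products 25→247 °C: 152.57 kJ/s
Q = ΔH = -165.48 kJ/s = -165.48 kW
Heat removed = 9928.8 kJ/min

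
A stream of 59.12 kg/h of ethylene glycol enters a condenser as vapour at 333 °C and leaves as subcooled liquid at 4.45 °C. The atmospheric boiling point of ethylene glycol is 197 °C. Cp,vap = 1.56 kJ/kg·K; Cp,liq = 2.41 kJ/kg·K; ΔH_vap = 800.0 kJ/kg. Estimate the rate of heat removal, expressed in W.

vapour 333→197 °C: -212.16 kJ/kg
condensation at 197 °C: -800 kJ/kg
liquid 197→4.45 °C: -464.05 kJ/kg
Δh = -212.16 + -800 + -464.05 = -1476.2 kJ/kg
Q = ṁ·Δh = 59.12 kg/h × -1476.2 kJ/kg = -87273 kJ/h
|Q| = 24.243 kW = 24243 W

Q_c = 24200 W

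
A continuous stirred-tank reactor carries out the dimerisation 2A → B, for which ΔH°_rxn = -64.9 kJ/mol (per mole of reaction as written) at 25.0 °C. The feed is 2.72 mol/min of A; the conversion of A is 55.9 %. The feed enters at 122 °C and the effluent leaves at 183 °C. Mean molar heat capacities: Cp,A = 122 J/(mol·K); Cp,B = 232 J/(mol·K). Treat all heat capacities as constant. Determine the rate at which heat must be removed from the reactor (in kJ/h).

Q_out = 1830 kJ/h

Extent of reaction ξ = 0.559 × 2.72 / 2 = 0.76024 mol/min
Reaction term: ξ·ΔH°_rxn = 0.76024 × -64.9 = -49.34 kJ/min
Sensible, feed 122→25 °C: -32.188 kJ/min
Outlet flows (mol/min): A 1.1995, B 0.76024
Sensible, products 25→183 °C: 50.989 kJ/min
Q = ΔH = -30.539 kJ/min = -0.50898 kW
Heat removed = 1832.3 kJ/h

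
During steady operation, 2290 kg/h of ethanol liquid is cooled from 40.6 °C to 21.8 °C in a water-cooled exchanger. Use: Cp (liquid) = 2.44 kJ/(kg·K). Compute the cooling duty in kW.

Q = ṁ·Cp·ΔT = 2290 × 2.44 × (21.8 − 40.6) = -105050 kJ/h
Converting: 105050 / 3600 s = 29.18 kW

Q_c = 29.2 kW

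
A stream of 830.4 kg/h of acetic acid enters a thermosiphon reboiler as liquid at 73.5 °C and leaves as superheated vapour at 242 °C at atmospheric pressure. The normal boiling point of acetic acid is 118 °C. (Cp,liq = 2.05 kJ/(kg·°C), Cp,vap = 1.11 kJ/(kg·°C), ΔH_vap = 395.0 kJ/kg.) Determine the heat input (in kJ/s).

Q = 144 kJ/s

liquid 73.5→118 °C: 91.225 kJ/kg
vaporisation at 118 °C: 395 kJ/kg
vapour 118→242 °C: 137.64 kJ/kg
Δh = 91.225 + 395 + 137.64 = 623.87 kJ/kg
Q = ṁ·Δh = 830.4 kg/h × 623.87 kJ/kg = 518060 kJ/h
|Q| = 143.9 kW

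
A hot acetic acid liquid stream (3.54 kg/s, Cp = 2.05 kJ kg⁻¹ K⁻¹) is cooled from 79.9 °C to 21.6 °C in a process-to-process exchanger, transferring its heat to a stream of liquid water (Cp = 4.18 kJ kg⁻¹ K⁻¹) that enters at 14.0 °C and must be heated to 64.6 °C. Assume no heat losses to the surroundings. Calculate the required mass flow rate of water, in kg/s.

Heat released by hot stream: Q = 3.54 × 2.05 × (79.9 − 21.6) = 423.08 kJ/s
Energy balance on cold side (adiabatic exchanger): Q = ṁ_c·Cp_c·(T_c,out − T_c,in)
ṁ_c = 423.08 / [4.18 × (64.6 − 14.0)] = 2.0003 kg/s

ṁ_c = 2.00 kg/s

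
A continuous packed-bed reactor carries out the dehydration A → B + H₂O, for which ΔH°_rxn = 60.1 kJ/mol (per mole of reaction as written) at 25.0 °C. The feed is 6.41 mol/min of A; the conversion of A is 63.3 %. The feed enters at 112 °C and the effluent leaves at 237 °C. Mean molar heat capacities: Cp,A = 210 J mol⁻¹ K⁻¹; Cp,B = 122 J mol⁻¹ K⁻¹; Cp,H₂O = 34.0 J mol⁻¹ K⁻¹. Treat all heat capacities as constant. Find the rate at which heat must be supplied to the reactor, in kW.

Q_in = 6.09 kW

Extent of reaction ξ = 0.633 × 6.41 = 4.0575 mol/min
Reaction term: ξ·ΔH°_rxn = 4.0575 × 60.1 = 243.86 kJ/min
Sensible, feed 112→25 °C: -117.11 kJ/min
Outlet flows (mol/min): A 2.3525, B 4.0575, H₂O 4.0575
Sensible, products 25→237 °C: 238.92 kJ/min
Q = ΔH = 365.67 kJ/min = 6.0945 kW
Heat supplied = 6.0945 kW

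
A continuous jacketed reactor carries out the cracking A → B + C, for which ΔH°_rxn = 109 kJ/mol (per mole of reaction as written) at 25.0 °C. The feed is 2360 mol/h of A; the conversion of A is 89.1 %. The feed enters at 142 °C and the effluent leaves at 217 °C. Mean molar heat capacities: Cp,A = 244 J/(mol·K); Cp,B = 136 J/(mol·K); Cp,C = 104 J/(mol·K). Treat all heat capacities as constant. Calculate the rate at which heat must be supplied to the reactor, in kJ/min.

Extent of reaction ξ = 0.891 × 2360 = 2102.8 mol/h
Reaction term: ξ·ΔH°_rxn = 2102.8 × 109 = 229200 kJ/h
Sensible, feed 142→25 °C: -67373 kJ/h
Outlet flows (mol/h): A 257.24, B 2102.8, C 2102.8
Sensible, products 25→217 °C: 108950 kJ/h
Q = ΔH = 270770 kJ/h = 75.215 kW
Heat supplied = 4512.9 kJ/min

Q_in = 4510 kJ/min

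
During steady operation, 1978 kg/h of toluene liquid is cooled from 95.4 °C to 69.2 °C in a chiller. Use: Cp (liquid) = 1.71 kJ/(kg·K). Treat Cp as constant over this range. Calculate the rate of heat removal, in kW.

Q_c = 24.6 kW

Q = ṁ·Cp·ΔT = 1978 × 1.71 × (69.2 − 95.4) = -88618 kJ/h
Converting: 88618 / 3600 s = 24.616 kW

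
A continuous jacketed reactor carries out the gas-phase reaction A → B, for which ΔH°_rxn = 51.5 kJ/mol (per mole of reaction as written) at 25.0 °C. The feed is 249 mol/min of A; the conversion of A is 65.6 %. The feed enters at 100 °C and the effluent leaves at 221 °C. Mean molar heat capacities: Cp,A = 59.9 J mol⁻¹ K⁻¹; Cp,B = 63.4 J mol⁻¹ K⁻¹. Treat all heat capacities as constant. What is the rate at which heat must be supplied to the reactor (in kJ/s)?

Q_in = 172 kJ/s

Extent of reaction ξ = 0.656 × 249 = 163.34 mol/min
Reaction term: ξ·ΔH°_rxn = 163.34 × 51.5 = 8412.2 kJ/min
Sensible, feed 100→25 °C: -1118.6 kJ/min
Outlet flows (mol/min): A 85.656, B 163.34
Sensible, products 25→221 °C: 3035.4 kJ/min
Q = ΔH = 10329 kJ/min = 172.15 kW
Heat supplied = 172.15 kJ/s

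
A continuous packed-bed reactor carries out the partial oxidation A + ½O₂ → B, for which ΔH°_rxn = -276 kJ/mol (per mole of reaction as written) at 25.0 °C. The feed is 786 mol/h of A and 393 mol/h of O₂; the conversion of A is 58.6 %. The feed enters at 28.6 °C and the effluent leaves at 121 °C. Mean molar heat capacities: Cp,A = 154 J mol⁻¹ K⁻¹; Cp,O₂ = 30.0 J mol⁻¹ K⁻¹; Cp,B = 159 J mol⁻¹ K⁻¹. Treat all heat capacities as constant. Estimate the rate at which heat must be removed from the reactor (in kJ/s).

Extent of reaction ξ = 0.586 × 786 = 460.6 mol/h
Reaction term: ξ·ΔH°_rxn = 460.6 × -276 = -127120 kJ/h
Sensible, feed 28.6→25 °C: -478.2 kJ/h
Outlet flows (mol/h): A 325.4, O₂ 162.7, B 460.6
Sensible, products 25→121 °C: 12310 kJ/h
Q = ΔH = -115290 kJ/h = -32.026 kW
Heat removed = 32.026 kJ/s

Q_out = 32.0 kJ/s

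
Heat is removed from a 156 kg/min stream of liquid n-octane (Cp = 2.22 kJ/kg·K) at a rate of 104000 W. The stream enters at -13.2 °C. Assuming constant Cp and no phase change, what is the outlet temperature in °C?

Q = 104000 W = 6240 kJ/min
ΔT = Q/(ṁ·Cp) = 6240/(156×2.22) = 18.018 K
T_out = -13.2 − 18.018 = -31.218 °C

T_out = -31.2 °C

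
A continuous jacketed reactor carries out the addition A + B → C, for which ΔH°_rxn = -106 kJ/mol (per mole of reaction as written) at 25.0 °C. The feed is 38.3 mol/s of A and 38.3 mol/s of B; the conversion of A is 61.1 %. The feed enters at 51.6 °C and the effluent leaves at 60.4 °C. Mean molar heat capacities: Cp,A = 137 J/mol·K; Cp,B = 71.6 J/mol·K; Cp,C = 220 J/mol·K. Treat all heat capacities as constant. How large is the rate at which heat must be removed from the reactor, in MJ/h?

Q_out = 8640 MJ/h

Extent of reaction ξ = 0.611 × 38.3 = 23.401 mol/s
Reaction term: ξ·ΔH°_rxn = 23.401 × -106 = -2480.5 kJ/s
Sensible, feed 51.6→25 °C: -212.52 kJ/s
Outlet flows (mol/s): A 14.899, B 14.899, C 23.401
Sensible, products 25→60.4 °C: 292.27 kJ/s
Q = ΔH = -2400.8 kJ/s = -2400.8 kW
Heat removed = 8642.8 MJ/h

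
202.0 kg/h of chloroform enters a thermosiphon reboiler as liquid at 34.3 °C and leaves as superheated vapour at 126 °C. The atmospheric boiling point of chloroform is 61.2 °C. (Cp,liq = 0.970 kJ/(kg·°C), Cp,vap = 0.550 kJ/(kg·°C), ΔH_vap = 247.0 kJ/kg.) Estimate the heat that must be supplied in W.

Q = 17300 W

liquid 34.3→61.2 °C: 26.093 kJ/kg
vaporisation at 61.2 °C: 247 kJ/kg
vapour 61.2→126 °C: 35.64 kJ/kg
Δh = 26.093 + 247 + 35.64 = 308.73 kJ/kg
Q = ṁ·Δh = 202.0 kg/h × 308.73 kJ/kg = 62364 kJ/h
|Q| = 17.323 kW = 17323 W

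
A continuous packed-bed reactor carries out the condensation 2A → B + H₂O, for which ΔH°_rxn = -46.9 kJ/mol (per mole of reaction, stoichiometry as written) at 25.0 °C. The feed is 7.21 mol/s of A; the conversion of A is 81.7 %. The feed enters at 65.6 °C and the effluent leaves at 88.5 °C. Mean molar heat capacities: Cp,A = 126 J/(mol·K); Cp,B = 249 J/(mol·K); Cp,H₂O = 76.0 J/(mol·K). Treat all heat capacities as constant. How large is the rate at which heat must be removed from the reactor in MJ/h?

Q_out = 373 MJ/h

Extent of reaction ξ = 0.817 × 7.21 / 2 = 2.9453 mol/s
Reaction term: ξ·ΔH°_rxn = 2.9453 × -46.9 = -138.13 kJ/s
Sensible, feed 65.6→25 °C: -36.883 kJ/s
Outlet flows (mol/s): A 1.3194, B 2.9453, H₂O 2.9453
Sensible, products 25→88.5 °C: 71.34 kJ/s
Q = ΔH = -103.68 kJ/s = -103.68 kW
Heat removed = 373.24 MJ/h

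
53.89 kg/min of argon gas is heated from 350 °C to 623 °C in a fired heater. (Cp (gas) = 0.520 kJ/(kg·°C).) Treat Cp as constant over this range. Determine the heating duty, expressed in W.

Q = ṁ·Cp·ΔT = 53.89 × 0.520 × (623 − 350) = 7650.2 kJ/min
Converting: 7650.2 / 60 s = 127.5 kW
Heating duty = 127500 W

Q = 128000 W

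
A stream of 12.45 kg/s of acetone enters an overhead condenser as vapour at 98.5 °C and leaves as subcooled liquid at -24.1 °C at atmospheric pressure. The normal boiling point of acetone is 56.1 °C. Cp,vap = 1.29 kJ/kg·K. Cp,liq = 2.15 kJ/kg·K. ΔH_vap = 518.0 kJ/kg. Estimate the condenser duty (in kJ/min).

vapour 98.5→56.1 °C: -54.696 kJ/kg
condensation at 56.1 °C: -518 kJ/kg
liquid 56.1→-24.1 °C: -172.43 kJ/kg
Δh = -54.696 + -518 + -172.43 = -745.13 kJ/kg
Q = ṁ·Δh = 12.45 kg/s × -745.13 kJ/kg = -9276.8 kJ/s
|Q| = 9276.8 kW = 556610 kJ/min

Q_c = 557000 kJ/min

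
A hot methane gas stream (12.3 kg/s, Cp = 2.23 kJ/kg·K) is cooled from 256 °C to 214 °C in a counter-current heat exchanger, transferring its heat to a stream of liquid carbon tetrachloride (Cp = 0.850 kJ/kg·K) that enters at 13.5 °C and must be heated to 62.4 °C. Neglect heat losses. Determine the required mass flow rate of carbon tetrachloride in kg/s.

Heat released by hot stream: Q = 12.3 × 2.23 × (256 − 214) = 1152 kJ/s
Energy balance on cold side (adiabatic exchanger): Q = ṁ_c·Cp_c·(T_c,out − T_c,in)
ṁ_c = 1152 / [0.850 × (62.4 − 13.5)] = 27.716 kg/s

ṁ_c = 27.7 kg/s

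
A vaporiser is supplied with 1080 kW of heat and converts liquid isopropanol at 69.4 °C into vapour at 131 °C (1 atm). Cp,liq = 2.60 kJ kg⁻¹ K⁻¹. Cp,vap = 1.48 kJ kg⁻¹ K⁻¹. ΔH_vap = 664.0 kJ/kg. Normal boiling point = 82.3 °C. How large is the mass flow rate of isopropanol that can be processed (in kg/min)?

ṁ = 84.2 kg/min

Δh = 2.60×(82.3−69.4) + 664.0 + 1.48×(131−82.3) = 769.62 kJ/kg
Q = 1080 kW = 1080 kJ/s = 64800 kJ/min
ṁ = Q/Δh = 64800 / 769.62 = 84.198 kg/min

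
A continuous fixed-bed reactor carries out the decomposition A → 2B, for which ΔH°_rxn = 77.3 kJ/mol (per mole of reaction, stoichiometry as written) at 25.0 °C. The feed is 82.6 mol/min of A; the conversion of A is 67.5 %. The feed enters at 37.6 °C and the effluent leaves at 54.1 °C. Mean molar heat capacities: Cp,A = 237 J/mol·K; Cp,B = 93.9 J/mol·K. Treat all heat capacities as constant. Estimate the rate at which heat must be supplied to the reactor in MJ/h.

Extent of reaction ξ = 0.675 × 82.6 = 55.755 mol/min
Reaction term: ξ·ΔH°_rxn = 55.755 × 77.3 = 4309.9 kJ/min
Sensible, feed 37.6→25 °C: -246.66 kJ/min
Outlet flows (mol/min): A 26.845, B 111.51
Sensible, products 25→54.1 °C: 489.84 kJ/min
Q = ΔH = 4553 kJ/min = 75.884 kW
Heat supplied = 273.18 MJ/h

Q_in = 273 MJ/h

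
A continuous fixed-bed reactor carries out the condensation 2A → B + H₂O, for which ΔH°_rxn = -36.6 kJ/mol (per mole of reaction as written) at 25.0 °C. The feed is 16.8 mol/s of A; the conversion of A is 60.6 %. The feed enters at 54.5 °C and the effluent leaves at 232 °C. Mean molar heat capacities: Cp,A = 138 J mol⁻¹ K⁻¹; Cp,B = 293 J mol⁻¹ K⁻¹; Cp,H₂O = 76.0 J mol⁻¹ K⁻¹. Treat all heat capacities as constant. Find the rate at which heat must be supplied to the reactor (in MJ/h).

Q_in = 1160 MJ/h

Extent of reaction ξ = 0.606 × 16.8 / 2 = 5.0904 mol/s
Reaction term: ξ·ΔH°_rxn = 5.0904 × -36.6 = -186.31 kJ/s
Sensible, feed 54.5→25 °C: -68.393 kJ/s
Outlet flows (mol/s): A 6.6192, B 5.0904, H₂O 5.0904
Sensible, products 25→232 °C: 577.9 kJ/s
Q = ΔH = 323.2 kJ/s = 323.2 kW
Heat supplied = 1163.5 MJ/h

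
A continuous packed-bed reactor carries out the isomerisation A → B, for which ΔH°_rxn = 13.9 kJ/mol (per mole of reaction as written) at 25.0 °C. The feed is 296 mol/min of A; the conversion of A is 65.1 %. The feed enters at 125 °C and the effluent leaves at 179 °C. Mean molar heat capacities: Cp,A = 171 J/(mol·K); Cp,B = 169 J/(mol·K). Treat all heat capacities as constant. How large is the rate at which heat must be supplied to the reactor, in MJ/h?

Extent of reaction ξ = 0.651 × 296 = 192.7 mol/min
Reaction term: ξ·ΔH°_rxn = 192.7 × 13.9 = 2678.5 kJ/min
Sensible, feed 125→25 °C: -5061.6 kJ/min
Outlet flows (mol/min): A 103.3, B 192.7
Sensible, products 25→179 °C: 7735.5 kJ/min
Q = ΔH = 5352.4 kJ/min = 89.206 kW
Heat supplied = 321.14 MJ/h

Q_in = 321 MJ/h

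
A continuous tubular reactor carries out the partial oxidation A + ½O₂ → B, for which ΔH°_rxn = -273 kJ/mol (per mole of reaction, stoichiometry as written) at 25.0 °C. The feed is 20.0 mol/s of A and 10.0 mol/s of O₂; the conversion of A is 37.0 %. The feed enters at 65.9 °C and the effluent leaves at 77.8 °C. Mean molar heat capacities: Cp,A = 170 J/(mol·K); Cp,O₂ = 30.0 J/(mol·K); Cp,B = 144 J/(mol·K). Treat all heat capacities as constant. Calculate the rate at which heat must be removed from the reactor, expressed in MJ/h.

Extent of reaction ξ = 0.370 × 20.0 = 7.4 mol/s
Reaction term: ξ·ΔH°_rxn = 7.4 × -273 = -2020.2 kJ/s
Sensible, feed 65.9→25 °C: -151.33 kJ/s
Outlet flows (mol/s): A 12.6, O₂ 6.3, B 7.4
Sensible, products 25→77.8 °C: 179.34 kJ/s
Q = ΔH = -1992.2 kJ/s = -1992.2 kW
Heat removed = 7171.9 MJ/h

Q_out = 7170 MJ/h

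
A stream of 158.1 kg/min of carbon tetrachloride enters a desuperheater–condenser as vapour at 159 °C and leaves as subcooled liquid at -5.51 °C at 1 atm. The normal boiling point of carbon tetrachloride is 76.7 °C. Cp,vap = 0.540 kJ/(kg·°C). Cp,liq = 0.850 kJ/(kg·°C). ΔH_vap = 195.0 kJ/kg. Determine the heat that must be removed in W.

vapour 159→76.7 °C: -44.442 kJ/kg
condensation at 76.7 °C: -195 kJ/kg
liquid 76.7→-5.51 °C: -69.879 kJ/kg
Δh = -44.442 + -195 + -69.879 = -309.32 kJ/kg
Q = ṁ·Δh = 158.1 kg/min × -309.32 kJ/kg = -48904 kJ/min
|Q| = 815.06 kW = 815060 W

Q_c = 815000 W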